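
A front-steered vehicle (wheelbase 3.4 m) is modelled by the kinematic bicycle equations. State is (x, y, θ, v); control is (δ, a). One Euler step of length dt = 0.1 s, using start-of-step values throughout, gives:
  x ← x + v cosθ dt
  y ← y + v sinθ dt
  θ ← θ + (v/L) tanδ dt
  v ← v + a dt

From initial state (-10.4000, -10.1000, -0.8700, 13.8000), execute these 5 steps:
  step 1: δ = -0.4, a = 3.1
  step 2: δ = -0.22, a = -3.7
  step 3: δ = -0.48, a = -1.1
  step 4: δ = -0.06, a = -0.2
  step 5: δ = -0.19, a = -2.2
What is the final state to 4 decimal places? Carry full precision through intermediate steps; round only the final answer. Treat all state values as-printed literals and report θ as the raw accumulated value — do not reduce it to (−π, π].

after step 1 (δ=-0.4, a=3.1): (-9.510139, -11.154774, -1.041604, 14.110000)
after step 2 (δ=-0.22, a=-3.7): (-8.797816, -12.372771, -1.134406, 13.740000)
after step 3 (δ=-0.48, a=-1.1): (-8.217066, -13.618004, -1.344794, 13.630000)
after step 4 (δ=-0.06, a=-0.2): (-7.911641, -14.946343, -1.368876, 13.610000)
after step 5 (δ=-0.19, a=-2.2): (-7.638692, -16.279692, -1.445861, 13.390000)

(-7.6387, -16.2797, -1.4459, 13.3900)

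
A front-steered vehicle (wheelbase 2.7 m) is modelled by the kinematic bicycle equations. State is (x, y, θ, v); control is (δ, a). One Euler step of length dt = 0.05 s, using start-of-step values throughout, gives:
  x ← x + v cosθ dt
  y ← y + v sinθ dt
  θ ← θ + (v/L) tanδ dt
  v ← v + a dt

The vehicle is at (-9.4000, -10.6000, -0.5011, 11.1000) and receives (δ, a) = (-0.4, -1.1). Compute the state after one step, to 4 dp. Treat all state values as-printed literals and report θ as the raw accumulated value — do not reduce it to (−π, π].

(-8.9132, -10.8666, -0.5880, 11.0450)

x' = -9.4000 + 11.1000·cos(-0.5011)·0.05 = -8.9132
y' = -10.6000 + 11.1000·sin(-0.5011)·0.05 = -10.8666
θ' = -0.5011 + (11.1000/2.7)·tan(-0.4)·0.05 = -0.5880
v' = 11.1000 − 1.1000·0.05 = 11.0450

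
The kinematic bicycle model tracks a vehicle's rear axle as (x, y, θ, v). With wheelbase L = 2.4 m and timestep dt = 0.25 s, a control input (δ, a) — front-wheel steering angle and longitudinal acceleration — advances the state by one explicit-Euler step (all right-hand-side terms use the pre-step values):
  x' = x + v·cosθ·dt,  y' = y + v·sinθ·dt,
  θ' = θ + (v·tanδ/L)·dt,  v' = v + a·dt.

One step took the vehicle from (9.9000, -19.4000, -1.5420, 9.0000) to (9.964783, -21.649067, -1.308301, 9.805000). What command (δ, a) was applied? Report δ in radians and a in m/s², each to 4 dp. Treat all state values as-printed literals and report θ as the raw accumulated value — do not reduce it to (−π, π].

a = (v'−v)/dt = (0.805000)/0.25 = 3.2200
Δθ = θ'−θ = 0.233699;  (v·dt/L) = 9.0000·0.25/2.4 = 0.937500
tan δ = Δθ·L/(v·dt) = 0.249279  →  δ = 0.2443

δ = 0.2443, a = 3.2200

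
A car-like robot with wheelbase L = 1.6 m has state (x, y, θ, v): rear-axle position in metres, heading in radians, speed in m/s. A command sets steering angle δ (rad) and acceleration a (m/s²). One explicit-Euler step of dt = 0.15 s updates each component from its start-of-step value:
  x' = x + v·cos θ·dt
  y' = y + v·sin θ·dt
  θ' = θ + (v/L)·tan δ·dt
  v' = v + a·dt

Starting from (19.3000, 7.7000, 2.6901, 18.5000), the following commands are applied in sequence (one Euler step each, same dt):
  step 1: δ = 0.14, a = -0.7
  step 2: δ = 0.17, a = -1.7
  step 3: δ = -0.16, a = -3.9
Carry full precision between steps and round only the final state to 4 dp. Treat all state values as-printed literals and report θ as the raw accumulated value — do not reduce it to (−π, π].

(11.3925, 9.2364, 2.9561, 17.5550)

after step 1 (δ=0.14, a=-0.7): (16.803064, 8.910758, 2.934511, 18.395000)
after step 2 (δ=0.17, a=-1.7): (14.102765, 9.478072, 3.230539, 18.140000)
after step 3 (δ=-0.16, a=-3.9): (11.392521, 9.236368, 2.956093, 17.555000)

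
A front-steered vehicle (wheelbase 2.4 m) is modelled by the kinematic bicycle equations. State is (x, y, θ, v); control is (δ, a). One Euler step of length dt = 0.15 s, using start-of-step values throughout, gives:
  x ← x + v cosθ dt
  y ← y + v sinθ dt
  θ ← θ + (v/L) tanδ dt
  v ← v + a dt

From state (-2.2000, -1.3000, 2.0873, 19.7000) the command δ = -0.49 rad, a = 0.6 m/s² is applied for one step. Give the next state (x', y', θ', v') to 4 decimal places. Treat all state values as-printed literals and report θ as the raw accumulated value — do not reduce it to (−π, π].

(-3.6593, 1.2695, 1.4306, 19.7900)

x' = -2.2000 + 19.7000·cos(2.0873)·0.15 = -3.6593
y' = -1.3000 + 19.7000·sin(2.0873)·0.15 = 1.2695
θ' = 2.0873 + (19.7000/2.4)·tan(-0.49)·0.15 = 1.4306
v' = 19.7000 + 0.6000·0.15 = 19.7900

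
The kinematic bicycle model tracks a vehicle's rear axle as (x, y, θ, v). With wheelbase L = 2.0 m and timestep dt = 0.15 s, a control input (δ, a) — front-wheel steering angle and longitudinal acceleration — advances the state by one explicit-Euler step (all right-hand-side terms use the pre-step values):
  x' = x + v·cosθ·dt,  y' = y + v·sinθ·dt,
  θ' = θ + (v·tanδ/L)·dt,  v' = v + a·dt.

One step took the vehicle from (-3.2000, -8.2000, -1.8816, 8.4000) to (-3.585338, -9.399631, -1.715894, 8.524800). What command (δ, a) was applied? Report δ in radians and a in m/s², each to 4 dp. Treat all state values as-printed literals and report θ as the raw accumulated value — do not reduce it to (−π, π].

a = (v'−v)/dt = (0.124800)/0.15 = 0.8320
Δθ = θ'−θ = 0.165706;  (v·dt/L) = 8.4000·0.15/2.0 = 0.630000
tan δ = Δθ·L/(v·dt) = 0.263025  →  δ = 0.2572

δ = 0.2572, a = 0.8320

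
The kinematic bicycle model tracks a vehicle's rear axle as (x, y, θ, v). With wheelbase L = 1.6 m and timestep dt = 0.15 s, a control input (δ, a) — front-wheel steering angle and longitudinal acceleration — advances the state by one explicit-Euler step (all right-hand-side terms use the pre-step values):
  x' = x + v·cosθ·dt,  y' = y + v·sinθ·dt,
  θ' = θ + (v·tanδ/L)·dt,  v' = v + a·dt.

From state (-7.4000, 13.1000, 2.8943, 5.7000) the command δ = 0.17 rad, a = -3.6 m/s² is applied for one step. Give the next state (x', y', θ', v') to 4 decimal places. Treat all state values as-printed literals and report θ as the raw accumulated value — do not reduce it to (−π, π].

(-8.2290, 13.3093, 2.9860, 5.1600)

x' = -7.4000 + 5.7000·cos(2.8943)·0.15 = -8.2290
y' = 13.1000 + 5.7000·sin(2.8943)·0.15 = 13.3093
θ' = 2.8943 + (5.7000/1.6)·tan(0.17)·0.15 = 2.9860
v' = 5.7000 − 3.6000·0.15 = 5.1600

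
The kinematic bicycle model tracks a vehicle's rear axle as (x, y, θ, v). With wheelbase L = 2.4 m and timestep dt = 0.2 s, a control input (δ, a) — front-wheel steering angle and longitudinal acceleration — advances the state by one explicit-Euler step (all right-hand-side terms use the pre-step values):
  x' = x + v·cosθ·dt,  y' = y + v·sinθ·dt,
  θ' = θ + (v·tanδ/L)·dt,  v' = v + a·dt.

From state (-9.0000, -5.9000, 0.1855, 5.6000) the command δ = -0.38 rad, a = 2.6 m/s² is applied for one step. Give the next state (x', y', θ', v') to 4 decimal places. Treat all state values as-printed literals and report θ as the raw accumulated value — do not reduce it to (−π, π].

(-7.8992, -5.6934, -0.0009, 6.1200)

x' = -9.0000 + 5.6000·cos(0.1855)·0.2 = -7.8992
y' = -5.9000 + 5.6000·sin(0.1855)·0.2 = -5.6934
θ' = 0.1855 + (5.6000/2.4)·tan(-0.38)·0.2 = -0.0009
v' = 5.6000 + 2.6000·0.2 = 6.1200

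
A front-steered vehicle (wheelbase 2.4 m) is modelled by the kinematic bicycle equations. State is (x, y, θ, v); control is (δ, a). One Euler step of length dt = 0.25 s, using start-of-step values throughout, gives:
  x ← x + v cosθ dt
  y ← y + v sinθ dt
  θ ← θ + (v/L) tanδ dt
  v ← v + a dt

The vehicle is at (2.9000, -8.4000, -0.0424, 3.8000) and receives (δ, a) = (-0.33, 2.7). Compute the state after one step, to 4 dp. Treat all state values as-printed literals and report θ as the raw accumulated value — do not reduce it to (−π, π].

(3.8491, -8.4403, -0.1780, 4.4750)

x' = 2.9000 + 3.8000·cos(-0.0424)·0.25 = 3.8491
y' = -8.4000 + 3.8000·sin(-0.0424)·0.25 = -8.4403
θ' = -0.0424 + (3.8000/2.4)·tan(-0.33)·0.25 = -0.1780
v' = 3.8000 + 2.7000·0.25 = 4.4750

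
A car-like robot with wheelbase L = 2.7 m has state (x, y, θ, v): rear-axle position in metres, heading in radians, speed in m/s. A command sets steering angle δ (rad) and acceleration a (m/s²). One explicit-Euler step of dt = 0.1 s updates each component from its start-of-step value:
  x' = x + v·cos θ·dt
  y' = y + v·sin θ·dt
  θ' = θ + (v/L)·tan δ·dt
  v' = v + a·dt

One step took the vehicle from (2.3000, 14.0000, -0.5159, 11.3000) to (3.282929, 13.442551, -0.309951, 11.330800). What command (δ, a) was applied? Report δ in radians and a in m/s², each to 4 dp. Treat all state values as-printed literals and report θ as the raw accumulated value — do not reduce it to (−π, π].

a = (v'−v)/dt = (0.030800)/0.1 = 0.3080
Δθ = θ'−θ = 0.205949;  (v·dt/L) = 11.3000·0.1/2.7 = 0.418519
tan δ = Δθ·L/(v·dt) = 0.492091  →  δ = 0.4573

δ = 0.4573, a = 0.3080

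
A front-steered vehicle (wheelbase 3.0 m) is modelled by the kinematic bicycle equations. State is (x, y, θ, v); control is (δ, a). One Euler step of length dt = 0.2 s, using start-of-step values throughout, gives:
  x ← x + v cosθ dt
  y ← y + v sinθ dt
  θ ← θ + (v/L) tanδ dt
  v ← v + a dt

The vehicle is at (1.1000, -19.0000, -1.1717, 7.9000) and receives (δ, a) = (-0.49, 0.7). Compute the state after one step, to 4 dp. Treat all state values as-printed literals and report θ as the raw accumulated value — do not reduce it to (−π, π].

x' = 1.1000 + 7.9000·cos(-1.1717)·0.2 = 1.7140
y' = -19.0000 + 7.9000·sin(-1.1717)·0.2 = -20.4558
θ' = -1.1717 + (7.9000/3.0)·tan(-0.49)·0.2 = -1.4526
v' = 7.9000 + 0.7000·0.2 = 8.0400

(1.7140, -20.4558, -1.4526, 8.0400)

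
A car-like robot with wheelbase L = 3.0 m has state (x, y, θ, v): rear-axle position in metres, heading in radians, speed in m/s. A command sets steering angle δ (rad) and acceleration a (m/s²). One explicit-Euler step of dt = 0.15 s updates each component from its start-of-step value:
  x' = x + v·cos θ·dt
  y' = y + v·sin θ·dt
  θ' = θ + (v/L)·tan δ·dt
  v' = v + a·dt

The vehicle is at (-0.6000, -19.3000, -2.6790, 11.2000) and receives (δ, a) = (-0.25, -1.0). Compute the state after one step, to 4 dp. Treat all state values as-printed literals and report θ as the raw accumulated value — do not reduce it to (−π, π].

(-2.1034, -20.0497, -2.8220, 11.0500)

x' = -0.6000 + 11.2000·cos(-2.6790)·0.15 = -2.1034
y' = -19.3000 + 11.2000·sin(-2.6790)·0.15 = -20.0497
θ' = -2.6790 + (11.2000/3.0)·tan(-0.25)·0.15 = -2.8220
v' = 11.2000 − 1.0000·0.15 = 11.0500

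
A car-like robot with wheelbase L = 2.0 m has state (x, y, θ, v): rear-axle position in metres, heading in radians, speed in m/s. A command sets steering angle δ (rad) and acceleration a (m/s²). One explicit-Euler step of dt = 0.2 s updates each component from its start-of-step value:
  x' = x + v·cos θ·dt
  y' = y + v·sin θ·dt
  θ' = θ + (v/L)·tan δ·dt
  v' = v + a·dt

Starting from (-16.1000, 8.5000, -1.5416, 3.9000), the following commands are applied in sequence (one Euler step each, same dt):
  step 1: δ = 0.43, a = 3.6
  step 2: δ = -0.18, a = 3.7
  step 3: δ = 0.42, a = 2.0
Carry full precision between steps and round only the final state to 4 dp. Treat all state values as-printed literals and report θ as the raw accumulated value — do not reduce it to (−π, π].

(-15.7538, 5.7525, -1.2074, 5.7600)

after step 1 (δ=0.43, a=3.6): (-16.077230, 7.720332, -1.362738, 4.620000)
after step 2 (δ=-0.18, a=3.7): (-15.886368, 6.816260, -1.446808, 5.360000)
after step 3 (δ=0.42, a=2.0): (-15.753793, 5.752489, -1.207445, 5.760000)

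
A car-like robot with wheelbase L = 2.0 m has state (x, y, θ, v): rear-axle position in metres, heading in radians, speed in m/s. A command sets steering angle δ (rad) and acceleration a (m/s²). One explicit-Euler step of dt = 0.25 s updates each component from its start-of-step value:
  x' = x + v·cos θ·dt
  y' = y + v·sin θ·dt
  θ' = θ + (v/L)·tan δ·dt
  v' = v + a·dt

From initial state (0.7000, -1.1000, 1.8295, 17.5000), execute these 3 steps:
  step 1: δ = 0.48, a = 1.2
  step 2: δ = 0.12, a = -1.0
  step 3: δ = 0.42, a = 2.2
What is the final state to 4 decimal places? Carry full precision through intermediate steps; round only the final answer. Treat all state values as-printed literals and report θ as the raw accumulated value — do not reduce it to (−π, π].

(-9.1703, 3.4802, 4.2163, 18.1000)

after step 1 (δ=0.48, a=1.2): (-0.419246, 3.129411, 2.968336, 17.800000)
after step 2 (δ=0.12, a=-1.0): (-4.802623, 3.896550, 3.236625, 17.550000)
after step 3 (δ=0.42, a=2.2): (-9.170326, 3.480222, 4.216294, 18.100000)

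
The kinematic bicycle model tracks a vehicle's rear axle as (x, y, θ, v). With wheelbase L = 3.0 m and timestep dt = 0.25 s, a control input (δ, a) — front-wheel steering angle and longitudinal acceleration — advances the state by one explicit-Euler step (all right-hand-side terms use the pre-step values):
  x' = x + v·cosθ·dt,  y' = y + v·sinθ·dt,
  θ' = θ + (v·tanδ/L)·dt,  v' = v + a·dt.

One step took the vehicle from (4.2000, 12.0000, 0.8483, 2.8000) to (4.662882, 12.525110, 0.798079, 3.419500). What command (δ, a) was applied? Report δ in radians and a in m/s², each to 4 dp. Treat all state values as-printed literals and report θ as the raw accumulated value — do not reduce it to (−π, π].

a = (v'−v)/dt = (0.619500)/0.25 = 2.4780
Δθ = θ'−θ = -0.050221;  (v·dt/L) = 2.8000·0.25/3.0 = 0.233333
tan δ = Δθ·L/(v·dt) = -0.215233  →  δ = -0.2120

δ = -0.2120, a = 2.4780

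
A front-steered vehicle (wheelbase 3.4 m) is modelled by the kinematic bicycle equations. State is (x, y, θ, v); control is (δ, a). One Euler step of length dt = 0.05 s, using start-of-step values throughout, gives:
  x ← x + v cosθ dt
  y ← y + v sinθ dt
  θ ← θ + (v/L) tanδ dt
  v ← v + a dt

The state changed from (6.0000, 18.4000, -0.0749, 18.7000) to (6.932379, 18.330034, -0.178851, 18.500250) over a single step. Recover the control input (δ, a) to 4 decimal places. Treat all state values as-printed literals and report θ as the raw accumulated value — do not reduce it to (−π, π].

δ = -0.3614, a = -3.9950

a = (v'−v)/dt = (-0.199750)/0.05 = -3.9950
Δθ = θ'−θ = -0.103951;  (v·dt/L) = 18.7000·0.05/3.4 = 0.275000
tan δ = Δθ·L/(v·dt) = -0.378004  →  δ = -0.3614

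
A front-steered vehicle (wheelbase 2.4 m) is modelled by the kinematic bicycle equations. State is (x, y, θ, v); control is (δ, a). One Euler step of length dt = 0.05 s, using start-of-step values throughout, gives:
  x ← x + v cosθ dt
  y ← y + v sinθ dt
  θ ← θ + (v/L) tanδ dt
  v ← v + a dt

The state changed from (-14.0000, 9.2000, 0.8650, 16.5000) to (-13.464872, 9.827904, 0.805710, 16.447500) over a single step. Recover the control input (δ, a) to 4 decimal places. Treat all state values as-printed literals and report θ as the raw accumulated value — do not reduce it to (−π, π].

δ = -0.1708, a = -1.0500

a = (v'−v)/dt = (-0.052500)/0.05 = -1.0500
Δθ = θ'−θ = -0.059290;  (v·dt/L) = 16.5000·0.05/2.4 = 0.343750
tan δ = Δθ·L/(v·dt) = -0.172480  →  δ = -0.1708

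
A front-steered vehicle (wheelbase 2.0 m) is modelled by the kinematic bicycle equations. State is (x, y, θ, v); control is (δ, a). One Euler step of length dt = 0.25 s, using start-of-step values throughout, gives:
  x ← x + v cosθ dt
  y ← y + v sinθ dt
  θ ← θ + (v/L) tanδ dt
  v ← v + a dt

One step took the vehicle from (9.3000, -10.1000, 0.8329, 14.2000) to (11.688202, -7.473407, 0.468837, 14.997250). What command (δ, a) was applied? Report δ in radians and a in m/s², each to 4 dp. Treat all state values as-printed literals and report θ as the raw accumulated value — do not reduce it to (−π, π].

δ = -0.2023, a = 3.1890

a = (v'−v)/dt = (0.797250)/0.25 = 3.1890
Δθ = θ'−θ = -0.364063;  (v·dt/L) = 14.2000·0.25/2.0 = 1.775000
tan δ = Δθ·L/(v·dt) = -0.205106  →  δ = -0.2023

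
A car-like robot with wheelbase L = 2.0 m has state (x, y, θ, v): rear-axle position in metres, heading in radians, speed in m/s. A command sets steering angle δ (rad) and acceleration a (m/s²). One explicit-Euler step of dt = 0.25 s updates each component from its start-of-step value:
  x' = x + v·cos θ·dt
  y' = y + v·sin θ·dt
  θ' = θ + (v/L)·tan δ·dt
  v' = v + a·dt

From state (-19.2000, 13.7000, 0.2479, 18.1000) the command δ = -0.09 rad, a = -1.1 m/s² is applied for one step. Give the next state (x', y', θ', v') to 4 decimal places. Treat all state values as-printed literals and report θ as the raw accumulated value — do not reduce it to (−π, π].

(-14.8133, 14.8103, 0.0437, 17.8250)

x' = -19.2000 + 18.1000·cos(0.2479)·0.25 = -14.8133
y' = 13.7000 + 18.1000·sin(0.2479)·0.25 = 14.8103
θ' = 0.2479 + (18.1000/2.0)·tan(-0.09)·0.25 = 0.0437
v' = 18.1000 − 1.1000·0.25 = 17.8250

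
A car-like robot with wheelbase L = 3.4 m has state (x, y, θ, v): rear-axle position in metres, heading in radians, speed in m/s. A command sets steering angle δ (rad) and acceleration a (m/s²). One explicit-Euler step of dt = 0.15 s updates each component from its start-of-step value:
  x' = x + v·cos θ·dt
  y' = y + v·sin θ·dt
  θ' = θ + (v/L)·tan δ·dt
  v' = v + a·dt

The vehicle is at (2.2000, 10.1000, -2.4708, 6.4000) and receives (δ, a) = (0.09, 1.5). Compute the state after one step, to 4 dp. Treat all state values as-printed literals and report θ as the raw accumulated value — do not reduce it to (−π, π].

x' = 2.2000 + 6.4000·cos(-2.4708)·0.15 = 1.4480
y' = 10.1000 + 6.4000·sin(-2.4708)·0.15 = 9.5033
θ' = -2.4708 + (6.4000/3.4)·tan(0.09)·0.15 = -2.4453
v' = 6.4000 + 1.5000·0.15 = 6.6250

(1.4480, 9.5033, -2.4453, 6.6250)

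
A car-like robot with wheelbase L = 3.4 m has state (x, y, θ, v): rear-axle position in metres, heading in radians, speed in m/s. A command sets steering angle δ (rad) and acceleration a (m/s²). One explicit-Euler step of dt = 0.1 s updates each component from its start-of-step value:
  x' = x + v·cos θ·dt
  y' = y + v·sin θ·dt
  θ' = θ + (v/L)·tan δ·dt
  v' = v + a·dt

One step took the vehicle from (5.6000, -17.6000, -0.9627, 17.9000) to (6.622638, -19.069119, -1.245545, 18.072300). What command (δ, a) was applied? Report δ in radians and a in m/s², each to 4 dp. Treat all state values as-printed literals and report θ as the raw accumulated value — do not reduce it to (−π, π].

δ = -0.4930, a = 1.7230

a = (v'−v)/dt = (0.172300)/0.1 = 1.7230
Δθ = θ'−θ = -0.282845;  (v·dt/L) = 17.9000·0.1/3.4 = 0.526471
tan δ = Δθ·L/(v·dt) = -0.537247  →  δ = -0.4930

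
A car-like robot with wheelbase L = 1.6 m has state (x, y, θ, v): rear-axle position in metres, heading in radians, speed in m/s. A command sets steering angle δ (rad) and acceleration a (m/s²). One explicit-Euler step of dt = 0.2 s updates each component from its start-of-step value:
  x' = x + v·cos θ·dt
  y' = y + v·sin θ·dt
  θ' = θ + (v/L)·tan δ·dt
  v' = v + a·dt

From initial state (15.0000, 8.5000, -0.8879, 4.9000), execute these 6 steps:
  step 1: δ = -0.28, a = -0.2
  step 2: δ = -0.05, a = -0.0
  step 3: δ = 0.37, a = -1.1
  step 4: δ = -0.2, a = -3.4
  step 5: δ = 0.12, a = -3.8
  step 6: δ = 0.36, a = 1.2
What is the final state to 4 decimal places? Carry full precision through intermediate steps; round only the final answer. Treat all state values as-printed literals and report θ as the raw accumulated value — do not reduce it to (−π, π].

after step 1 (δ=-0.28, a=-0.2): (15.618422, 7.739767, -1.064027, 4.860000)
after step 2 (δ=-0.05, a=-0.0): (16.090187, 6.889930, -1.094427, 4.860000)
after step 3 (δ=0.37, a=-1.1): (16.535903, 6.026147, -0.858800, 4.640000)
after step 4 (δ=-0.2, a=-3.4): (17.142208, 5.323596, -0.976372, 3.960000)
after step 5 (δ=0.12, a=-3.8): (17.585753, 4.667447, -0.916686, 3.200000)
after step 6 (δ=0.36, a=1.2): (17.975163, 4.159550, -0.766124, 3.440000)

(17.9752, 4.1595, -0.7661, 3.4400)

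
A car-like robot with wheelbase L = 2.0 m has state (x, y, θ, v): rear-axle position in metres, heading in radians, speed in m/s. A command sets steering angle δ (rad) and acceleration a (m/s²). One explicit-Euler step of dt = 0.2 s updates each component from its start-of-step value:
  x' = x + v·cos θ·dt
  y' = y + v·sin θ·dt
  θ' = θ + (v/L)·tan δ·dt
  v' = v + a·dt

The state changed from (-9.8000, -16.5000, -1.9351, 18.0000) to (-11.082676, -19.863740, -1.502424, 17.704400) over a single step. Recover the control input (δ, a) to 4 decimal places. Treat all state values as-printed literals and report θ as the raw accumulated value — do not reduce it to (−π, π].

a = (v'−v)/dt = (-0.295600)/0.2 = -1.4780
Δθ = θ'−θ = 0.432676;  (v·dt/L) = 18.0000·0.2/2.0 = 1.800000
tan δ = Δθ·L/(v·dt) = 0.240376  →  δ = 0.2359

δ = 0.2359, a = -1.4780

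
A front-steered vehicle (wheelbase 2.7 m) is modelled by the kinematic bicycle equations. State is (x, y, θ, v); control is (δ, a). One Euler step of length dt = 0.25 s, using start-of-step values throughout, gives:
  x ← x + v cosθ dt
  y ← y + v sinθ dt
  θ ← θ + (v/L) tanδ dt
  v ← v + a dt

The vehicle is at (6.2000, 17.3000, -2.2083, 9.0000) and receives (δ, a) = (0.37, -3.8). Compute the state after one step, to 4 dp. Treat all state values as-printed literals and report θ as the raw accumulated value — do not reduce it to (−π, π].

x' = 6.2000 + 9.0000·cos(-2.2083)·0.25 = 4.8608
y' = 17.3000 + 9.0000·sin(-2.2083)·0.25 = 15.4919
θ' = -2.2083 + (9.0000/2.7)·tan(0.37)·0.25 = -1.8851
v' = 9.0000 − 3.8000·0.25 = 8.0500

(4.8608, 15.4919, -1.8851, 8.0500)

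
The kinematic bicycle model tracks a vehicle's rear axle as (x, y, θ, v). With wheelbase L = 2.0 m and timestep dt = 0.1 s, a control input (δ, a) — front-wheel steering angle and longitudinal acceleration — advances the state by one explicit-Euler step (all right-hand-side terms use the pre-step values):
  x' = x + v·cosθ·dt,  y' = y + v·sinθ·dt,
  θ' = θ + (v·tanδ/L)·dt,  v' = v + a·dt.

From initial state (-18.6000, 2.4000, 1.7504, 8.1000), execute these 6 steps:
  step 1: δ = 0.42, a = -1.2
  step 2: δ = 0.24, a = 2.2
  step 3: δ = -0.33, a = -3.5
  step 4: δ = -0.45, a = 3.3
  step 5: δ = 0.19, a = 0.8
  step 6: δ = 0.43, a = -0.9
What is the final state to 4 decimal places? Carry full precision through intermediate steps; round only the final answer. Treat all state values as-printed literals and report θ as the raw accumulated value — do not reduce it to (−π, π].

after step 1 (δ=0.42, a=-1.2): (-18.744698, 3.196971, 1.931262, 7.980000)
after step 2 (δ=0.24, a=2.2): (-19.026161, 3.943686, 2.028904, 8.200000)
after step 3 (δ=-0.33, a=-3.5): (-19.388807, 4.679136, 1.888469, 7.850000)
after step 4 (δ=-0.45, a=3.3): (-19.634006, 5.424859, 1.698870, 8.180000)
after step 5 (δ=0.19, a=0.8): (-19.738484, 6.236159, 1.777528, 8.260000)
after step 6 (δ=0.43, a=-0.9): (-19.908031, 7.044571, 1.966939, 8.170000)

(-19.9080, 7.0446, 1.9669, 8.1700)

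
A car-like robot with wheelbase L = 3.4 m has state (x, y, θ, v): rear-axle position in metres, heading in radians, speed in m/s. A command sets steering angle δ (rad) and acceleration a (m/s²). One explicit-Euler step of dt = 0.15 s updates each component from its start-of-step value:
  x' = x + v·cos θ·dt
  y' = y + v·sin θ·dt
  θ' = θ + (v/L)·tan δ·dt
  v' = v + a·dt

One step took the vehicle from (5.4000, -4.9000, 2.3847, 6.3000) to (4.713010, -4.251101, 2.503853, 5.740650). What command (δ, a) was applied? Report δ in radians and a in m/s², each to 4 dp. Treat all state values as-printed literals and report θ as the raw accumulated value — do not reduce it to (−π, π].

a = (v'−v)/dt = (-0.559350)/0.15 = -3.7290
Δθ = θ'−θ = 0.119153;  (v·dt/L) = 6.3000·0.15/3.4 = 0.277941
tan δ = Δθ·L/(v·dt) = 0.428699  →  δ = 0.4050

δ = 0.4050, a = -3.7290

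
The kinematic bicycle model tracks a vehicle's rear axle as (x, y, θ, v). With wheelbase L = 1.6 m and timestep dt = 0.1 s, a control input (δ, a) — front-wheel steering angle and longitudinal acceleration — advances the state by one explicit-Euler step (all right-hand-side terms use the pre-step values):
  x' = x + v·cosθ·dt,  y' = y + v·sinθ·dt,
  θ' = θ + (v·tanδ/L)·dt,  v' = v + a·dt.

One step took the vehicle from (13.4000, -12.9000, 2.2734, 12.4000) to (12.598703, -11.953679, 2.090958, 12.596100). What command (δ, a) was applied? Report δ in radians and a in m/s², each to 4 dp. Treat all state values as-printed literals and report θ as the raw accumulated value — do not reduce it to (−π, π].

δ = -0.2312, a = 1.9610

a = (v'−v)/dt = (0.196100)/0.1 = 1.9610
Δθ = θ'−θ = -0.182442;  (v·dt/L) = 12.4000·0.1/1.6 = 0.775000
tan δ = Δθ·L/(v·dt) = -0.235409  →  δ = -0.2312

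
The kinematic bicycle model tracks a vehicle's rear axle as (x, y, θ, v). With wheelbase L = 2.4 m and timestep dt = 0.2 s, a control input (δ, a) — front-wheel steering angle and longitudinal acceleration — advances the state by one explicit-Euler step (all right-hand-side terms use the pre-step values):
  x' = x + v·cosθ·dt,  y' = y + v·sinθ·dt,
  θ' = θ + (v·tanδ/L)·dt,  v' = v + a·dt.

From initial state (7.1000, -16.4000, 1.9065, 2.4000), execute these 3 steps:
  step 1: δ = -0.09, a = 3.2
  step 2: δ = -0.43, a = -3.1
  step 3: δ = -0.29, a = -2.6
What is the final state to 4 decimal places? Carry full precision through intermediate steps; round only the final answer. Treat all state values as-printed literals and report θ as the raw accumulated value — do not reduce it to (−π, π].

(6.6551, -14.8950, 1.7121, 1.9000)

after step 1 (δ=-0.09, a=3.2): (6.941872, -15.946794, 1.888451, 3.040000)
after step 2 (δ=-0.43, a=-3.1): (6.751969, -15.369212, 1.772267, 2.420000)
after step 3 (δ=-0.29, a=-2.6): (6.655116, -14.895002, 1.712087, 1.900000)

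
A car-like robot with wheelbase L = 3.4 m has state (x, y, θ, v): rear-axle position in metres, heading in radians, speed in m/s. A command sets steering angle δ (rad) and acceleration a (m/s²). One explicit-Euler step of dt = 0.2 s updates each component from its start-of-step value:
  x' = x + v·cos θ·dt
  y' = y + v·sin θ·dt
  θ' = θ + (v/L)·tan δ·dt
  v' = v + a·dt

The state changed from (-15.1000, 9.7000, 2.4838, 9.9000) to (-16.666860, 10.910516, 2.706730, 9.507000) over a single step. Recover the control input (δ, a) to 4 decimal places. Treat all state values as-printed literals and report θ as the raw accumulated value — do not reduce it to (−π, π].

δ = 0.3656, a = -1.9650

a = (v'−v)/dt = (-0.393000)/0.2 = -1.9650
Δθ = θ'−θ = 0.222930;  (v·dt/L) = 9.9000·0.2/3.4 = 0.582353
tan δ = Δθ·L/(v·dt) = 0.382809  →  δ = 0.3656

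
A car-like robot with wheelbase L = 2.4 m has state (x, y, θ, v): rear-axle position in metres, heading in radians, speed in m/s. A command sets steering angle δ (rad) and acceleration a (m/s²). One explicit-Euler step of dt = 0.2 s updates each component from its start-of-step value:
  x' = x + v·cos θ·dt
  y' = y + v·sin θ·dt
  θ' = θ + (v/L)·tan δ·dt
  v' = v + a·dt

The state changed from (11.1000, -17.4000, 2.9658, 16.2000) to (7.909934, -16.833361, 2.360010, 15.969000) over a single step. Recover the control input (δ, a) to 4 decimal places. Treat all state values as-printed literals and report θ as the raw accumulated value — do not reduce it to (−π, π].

a = (v'−v)/dt = (-0.231000)/0.2 = -1.1550
Δθ = θ'−θ = -0.605790;  (v·dt/L) = 16.2000·0.2/2.4 = 1.350000
tan δ = Δθ·L/(v·dt) = -0.448733  →  δ = -0.4218

δ = -0.4218, a = -1.1550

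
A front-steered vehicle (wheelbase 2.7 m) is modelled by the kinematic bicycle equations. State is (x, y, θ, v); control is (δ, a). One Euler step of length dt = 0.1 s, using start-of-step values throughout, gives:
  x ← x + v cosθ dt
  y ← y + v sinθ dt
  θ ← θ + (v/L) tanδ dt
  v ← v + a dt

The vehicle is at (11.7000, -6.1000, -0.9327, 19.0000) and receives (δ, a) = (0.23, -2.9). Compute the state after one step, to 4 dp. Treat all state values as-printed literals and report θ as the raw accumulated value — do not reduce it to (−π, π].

x' = 11.7000 + 19.0000·cos(-0.9327)·0.1 = 12.8318
y' = -6.1000 + 19.0000·sin(-0.9327)·0.1 = -7.6261
θ' = -0.9327 + (19.0000/2.7)·tan(0.23)·0.1 = -0.7679
v' = 19.0000 − 2.9000·0.1 = 18.7100

(12.8318, -7.6261, -0.7679, 18.7100)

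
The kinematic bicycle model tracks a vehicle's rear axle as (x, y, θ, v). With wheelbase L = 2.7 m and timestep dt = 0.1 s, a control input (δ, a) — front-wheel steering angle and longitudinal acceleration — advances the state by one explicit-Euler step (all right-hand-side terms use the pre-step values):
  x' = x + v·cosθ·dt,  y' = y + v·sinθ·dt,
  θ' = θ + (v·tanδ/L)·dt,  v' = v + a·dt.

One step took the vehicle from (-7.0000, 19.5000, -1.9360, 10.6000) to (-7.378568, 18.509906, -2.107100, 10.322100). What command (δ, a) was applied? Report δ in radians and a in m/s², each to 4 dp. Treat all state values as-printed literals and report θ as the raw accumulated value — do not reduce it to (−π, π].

a = (v'−v)/dt = (-0.277900)/0.1 = -2.7790
Δθ = θ'−θ = -0.171100;  (v·dt/L) = 10.6000·0.1/2.7 = 0.392593
tan δ = Δθ·L/(v·dt) = -0.435821  →  δ = -0.4110

δ = -0.4110, a = -2.7790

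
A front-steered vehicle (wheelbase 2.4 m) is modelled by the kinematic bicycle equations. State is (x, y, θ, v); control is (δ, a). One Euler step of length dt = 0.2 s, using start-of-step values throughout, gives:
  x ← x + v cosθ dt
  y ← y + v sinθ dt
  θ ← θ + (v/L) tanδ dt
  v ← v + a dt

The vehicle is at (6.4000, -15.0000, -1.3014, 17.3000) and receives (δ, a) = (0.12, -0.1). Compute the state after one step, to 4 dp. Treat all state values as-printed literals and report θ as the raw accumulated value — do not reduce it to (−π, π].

x' = 6.4000 + 17.3000·cos(-1.3014)·0.2 = 7.3209
y' = -15.0000 + 17.3000·sin(-1.3014)·0.2 = -18.3352
θ' = -1.3014 + (17.3000/2.4)·tan(0.12)·0.2 = -1.1276
v' = 17.3000 − 0.1000·0.2 = 17.2800

(7.3209, -18.3352, -1.1276, 17.2800)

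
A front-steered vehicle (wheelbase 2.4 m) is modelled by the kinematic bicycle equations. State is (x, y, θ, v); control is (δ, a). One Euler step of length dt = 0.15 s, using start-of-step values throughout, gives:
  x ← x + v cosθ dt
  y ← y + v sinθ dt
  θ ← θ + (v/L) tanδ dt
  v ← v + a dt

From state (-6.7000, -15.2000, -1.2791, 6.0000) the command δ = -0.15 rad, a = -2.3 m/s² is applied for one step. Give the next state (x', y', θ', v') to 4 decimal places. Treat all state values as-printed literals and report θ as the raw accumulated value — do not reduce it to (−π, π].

x' = -6.7000 + 6.0000·cos(-1.2791)·0.15 = -6.4412
y' = -15.2000 + 6.0000·sin(-1.2791)·0.15 = -16.0620
θ' = -1.2791 + (6.0000/2.4)·tan(-0.15)·0.15 = -1.3358
v' = 6.0000 − 2.3000·0.15 = 5.6550

(-6.4412, -16.0620, -1.3358, 5.6550)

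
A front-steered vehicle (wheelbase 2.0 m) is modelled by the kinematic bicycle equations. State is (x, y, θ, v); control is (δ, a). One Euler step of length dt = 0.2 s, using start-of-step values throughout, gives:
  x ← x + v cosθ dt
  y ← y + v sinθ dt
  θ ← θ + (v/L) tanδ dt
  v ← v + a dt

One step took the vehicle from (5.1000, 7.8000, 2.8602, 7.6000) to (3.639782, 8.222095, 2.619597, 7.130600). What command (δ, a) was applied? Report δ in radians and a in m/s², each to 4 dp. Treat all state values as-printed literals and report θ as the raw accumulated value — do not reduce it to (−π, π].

δ = -0.3066, a = -2.3470

a = (v'−v)/dt = (-0.469400)/0.2 = -2.3470
Δθ = θ'−θ = -0.240603;  (v·dt/L) = 7.6000·0.2/2.0 = 0.760000
tan δ = Δθ·L/(v·dt) = -0.316583  →  δ = -0.3066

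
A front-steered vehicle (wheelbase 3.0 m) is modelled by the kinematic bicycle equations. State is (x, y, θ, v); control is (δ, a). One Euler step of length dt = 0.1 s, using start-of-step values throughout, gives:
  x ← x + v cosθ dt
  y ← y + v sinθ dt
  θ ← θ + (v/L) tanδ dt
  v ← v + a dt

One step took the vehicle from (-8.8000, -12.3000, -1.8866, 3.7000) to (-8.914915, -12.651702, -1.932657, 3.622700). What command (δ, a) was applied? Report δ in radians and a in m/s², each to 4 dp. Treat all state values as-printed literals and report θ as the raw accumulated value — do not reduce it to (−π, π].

a = (v'−v)/dt = (-0.077300)/0.1 = -0.7730
Δθ = θ'−θ = -0.046057;  (v·dt/L) = 3.7000·0.1/3.0 = 0.123333
tan δ = Δθ·L/(v·dt) = -0.373435  →  δ = -0.3574

δ = -0.3574, a = -0.7730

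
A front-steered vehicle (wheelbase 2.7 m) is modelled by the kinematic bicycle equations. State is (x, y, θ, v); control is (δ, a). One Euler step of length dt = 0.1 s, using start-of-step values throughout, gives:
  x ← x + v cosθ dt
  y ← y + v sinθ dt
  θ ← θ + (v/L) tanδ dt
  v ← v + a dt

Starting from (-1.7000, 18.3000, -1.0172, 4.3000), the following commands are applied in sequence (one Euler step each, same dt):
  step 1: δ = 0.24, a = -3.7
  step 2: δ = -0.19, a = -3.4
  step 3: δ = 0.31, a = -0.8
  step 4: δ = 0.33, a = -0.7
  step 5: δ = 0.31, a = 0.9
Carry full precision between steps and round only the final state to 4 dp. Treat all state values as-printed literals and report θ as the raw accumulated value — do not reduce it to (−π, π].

after step 1 (δ=0.24, a=-3.7): (-1.473928, 17.934225, -0.978227, 3.930000)
after step 2 (δ=-0.19, a=-3.4): (-1.254439, 17.608228, -1.006220, 3.590000)
after step 3 (δ=0.31, a=-0.8): (-1.062353, 17.304940, -0.963628, 3.510000)
after step 4 (δ=0.33, a=-0.7): (-0.862092, 17.016675, -0.919100, 3.440000)
after step 5 (δ=0.31, a=0.9): (-0.653444, 16.743176, -0.878288, 3.530000)

(-0.6534, 16.7432, -0.8783, 3.5300)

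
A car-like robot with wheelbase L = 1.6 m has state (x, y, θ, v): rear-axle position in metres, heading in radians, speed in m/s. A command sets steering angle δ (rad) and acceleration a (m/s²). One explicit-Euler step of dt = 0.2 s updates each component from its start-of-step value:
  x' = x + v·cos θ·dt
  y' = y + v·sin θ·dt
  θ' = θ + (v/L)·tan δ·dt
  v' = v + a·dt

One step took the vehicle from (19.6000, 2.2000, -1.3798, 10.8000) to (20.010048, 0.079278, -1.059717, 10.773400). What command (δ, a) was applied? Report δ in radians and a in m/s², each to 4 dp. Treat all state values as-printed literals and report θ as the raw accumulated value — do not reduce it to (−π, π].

a = (v'−v)/dt = (-0.026600)/0.2 = -0.1330
Δθ = θ'−θ = 0.320083;  (v·dt/L) = 10.8000·0.2/1.6 = 1.350000
tan δ = Δθ·L/(v·dt) = 0.237099  →  δ = 0.2328

δ = 0.2328, a = -0.1330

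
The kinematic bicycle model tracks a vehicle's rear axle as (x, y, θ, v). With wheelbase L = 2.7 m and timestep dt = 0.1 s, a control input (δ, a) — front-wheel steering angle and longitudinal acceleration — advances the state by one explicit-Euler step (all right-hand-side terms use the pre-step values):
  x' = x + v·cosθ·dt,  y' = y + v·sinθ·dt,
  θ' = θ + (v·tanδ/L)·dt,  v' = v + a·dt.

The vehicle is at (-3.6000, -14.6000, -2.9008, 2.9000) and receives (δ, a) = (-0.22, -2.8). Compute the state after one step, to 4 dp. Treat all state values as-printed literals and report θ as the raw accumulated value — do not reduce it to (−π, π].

(-3.8816, -14.6692, -2.9248, 2.6200)

x' = -3.6000 + 2.9000·cos(-2.9008)·0.1 = -3.8816
y' = -14.6000 + 2.9000·sin(-2.9008)·0.1 = -14.6692
θ' = -2.9008 + (2.9000/2.7)·tan(-0.22)·0.1 = -2.9248
v' = 2.9000 − 2.8000·0.1 = 2.6200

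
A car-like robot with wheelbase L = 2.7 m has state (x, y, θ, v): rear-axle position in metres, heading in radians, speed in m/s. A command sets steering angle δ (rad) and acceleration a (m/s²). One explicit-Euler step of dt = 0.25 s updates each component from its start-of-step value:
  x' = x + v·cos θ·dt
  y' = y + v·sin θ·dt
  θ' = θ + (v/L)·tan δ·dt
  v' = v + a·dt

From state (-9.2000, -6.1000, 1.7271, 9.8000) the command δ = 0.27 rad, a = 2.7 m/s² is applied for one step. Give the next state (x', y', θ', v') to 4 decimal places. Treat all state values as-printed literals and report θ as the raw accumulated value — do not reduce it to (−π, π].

x' = -9.2000 + 9.8000·cos(1.7271)·0.25 = -9.5814
y' = -6.1000 + 9.8000·sin(1.7271)·0.25 = -3.6799
θ' = 1.7271 + (9.8000/2.7)·tan(0.27)·0.25 = 1.9782
v' = 9.8000 + 2.7000·0.25 = 10.4750

(-9.5814, -3.6799, 1.9782, 10.4750)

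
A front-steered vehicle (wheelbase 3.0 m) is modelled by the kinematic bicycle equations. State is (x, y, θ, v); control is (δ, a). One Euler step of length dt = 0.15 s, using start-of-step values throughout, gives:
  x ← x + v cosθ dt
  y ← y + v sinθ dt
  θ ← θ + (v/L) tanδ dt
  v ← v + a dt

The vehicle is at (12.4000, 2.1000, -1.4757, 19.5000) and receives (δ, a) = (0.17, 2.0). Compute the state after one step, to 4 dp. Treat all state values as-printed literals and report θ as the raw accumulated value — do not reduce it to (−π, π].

x' = 12.4000 + 19.5000·cos(-1.4757)·0.15 = 12.6777
y' = 2.1000 + 19.5000·sin(-1.4757)·0.15 = -0.8118
θ' = -1.4757 + (19.5000/3.0)·tan(0.17)·0.15 = -1.3083
v' = 19.5000 + 2.0000·0.15 = 19.8000

(12.6777, -0.8118, -1.3083, 19.8000)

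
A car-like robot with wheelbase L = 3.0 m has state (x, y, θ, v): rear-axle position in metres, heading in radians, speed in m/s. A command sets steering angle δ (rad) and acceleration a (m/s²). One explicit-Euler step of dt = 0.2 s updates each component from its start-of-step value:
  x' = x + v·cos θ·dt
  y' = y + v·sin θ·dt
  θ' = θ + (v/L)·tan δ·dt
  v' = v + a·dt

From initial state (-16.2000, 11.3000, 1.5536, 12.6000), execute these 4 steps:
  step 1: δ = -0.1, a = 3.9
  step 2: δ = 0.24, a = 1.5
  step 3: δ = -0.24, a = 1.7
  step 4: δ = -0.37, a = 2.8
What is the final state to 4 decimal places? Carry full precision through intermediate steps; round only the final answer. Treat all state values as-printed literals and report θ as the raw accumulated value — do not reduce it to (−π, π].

(-15.9067, 21.9874, 1.1019, 14.5800)

after step 1 (δ=-0.1, a=3.9): (-16.156667, 13.819627, 1.469319, 13.380000)
after step 2 (δ=0.24, a=1.5): (-15.885580, 16.481861, 1.687606, 13.680000)
after step 3 (δ=-0.24, a=1.7): (-16.204445, 19.199216, 1.464425, 14.020000)
after step 4 (δ=-0.37, a=2.8): (-15.906741, 21.987368, 1.101902, 14.580000)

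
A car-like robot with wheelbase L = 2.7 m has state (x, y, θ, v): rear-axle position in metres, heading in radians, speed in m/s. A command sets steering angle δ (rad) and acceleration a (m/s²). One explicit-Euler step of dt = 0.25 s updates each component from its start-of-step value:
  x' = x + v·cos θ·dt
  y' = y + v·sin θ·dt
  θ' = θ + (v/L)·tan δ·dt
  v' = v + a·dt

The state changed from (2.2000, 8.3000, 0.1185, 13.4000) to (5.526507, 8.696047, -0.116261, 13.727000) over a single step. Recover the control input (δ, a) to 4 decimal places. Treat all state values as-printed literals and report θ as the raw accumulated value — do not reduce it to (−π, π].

a = (v'−v)/dt = (0.327000)/0.25 = 1.3080
Δθ = θ'−θ = -0.234761;  (v·dt/L) = 13.4000·0.25/2.7 = 1.240741
tan δ = Δθ·L/(v·dt) = -0.189210  →  δ = -0.1870

δ = -0.1870, a = 1.3080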